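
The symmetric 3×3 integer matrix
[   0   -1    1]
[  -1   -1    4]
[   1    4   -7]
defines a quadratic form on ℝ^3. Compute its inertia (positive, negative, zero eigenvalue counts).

Answer: (1, 1, 1)

Derivation:
step 0: pivot -1 → sign −
step 1: pivot 1 → sign +
step 2: row/col 2 already zero → sign 0
signature = (1, 1, 1)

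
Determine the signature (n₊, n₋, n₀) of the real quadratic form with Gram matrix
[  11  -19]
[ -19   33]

step 0: pivot 11 → sign +
step 1: pivot 2/11 → sign +
signature = (2, 0, 0)

Answer: (2, 0, 0)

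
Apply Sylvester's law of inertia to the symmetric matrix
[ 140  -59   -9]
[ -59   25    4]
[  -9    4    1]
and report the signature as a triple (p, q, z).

Answer: (3, 0, 0)

Derivation:
step 0: pivot 140 → sign +
step 1: pivot 19/140 → sign +
step 2: pivot 2/19 → sign +
signature = (3, 0, 0)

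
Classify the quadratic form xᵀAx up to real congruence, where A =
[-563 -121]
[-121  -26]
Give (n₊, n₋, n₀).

Answer: (1, 1, 0)

Derivation:
step 0: pivot -563 → sign −
step 1: pivot 3/563 → sign +
signature = (1, 1, 0)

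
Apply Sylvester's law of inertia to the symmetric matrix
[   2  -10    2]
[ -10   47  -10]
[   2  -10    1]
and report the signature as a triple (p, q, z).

step 0: pivot 2 → sign +
step 1: pivot -3 → sign −
step 2: pivot -1 → sign −
signature = (1, 2, 0)

Answer: (1, 2, 0)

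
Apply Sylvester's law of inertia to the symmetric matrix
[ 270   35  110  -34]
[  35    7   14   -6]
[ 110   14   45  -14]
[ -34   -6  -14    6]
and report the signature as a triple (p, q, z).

step 0: pivot 270 → sign +
step 1: pivot 133/54 → sign +
step 2: pivot 3/19 → sign +
step 3: pivot 2/35 → sign +
signature = (4, 0, 0)

Answer: (4, 0, 0)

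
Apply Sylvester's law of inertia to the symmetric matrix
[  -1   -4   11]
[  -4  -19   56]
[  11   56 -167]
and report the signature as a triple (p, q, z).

step 0: pivot -1 → sign −
step 1: pivot -3 → sign −
step 2: pivot 2 → sign +
signature = (1, 2, 0)

Answer: (1, 2, 0)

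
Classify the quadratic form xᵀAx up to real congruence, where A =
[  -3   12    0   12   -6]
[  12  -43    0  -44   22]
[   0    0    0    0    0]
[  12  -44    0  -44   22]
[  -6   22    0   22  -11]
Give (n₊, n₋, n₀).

step 0: pivot -3 → sign −
step 1: pivot 5 → sign +
step 2: pivot 4/5 → sign +
step 3: row/col 3 already zero → sign 0
step 4: row/col 4 already zero → sign 0
signature = (2, 1, 2)

Answer: (2, 1, 2)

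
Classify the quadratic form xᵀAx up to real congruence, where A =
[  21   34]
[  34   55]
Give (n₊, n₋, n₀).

step 0: pivot 21 → sign +
step 1: pivot -1/21 → sign −
signature = (1, 1, 0)

Answer: (1, 1, 0)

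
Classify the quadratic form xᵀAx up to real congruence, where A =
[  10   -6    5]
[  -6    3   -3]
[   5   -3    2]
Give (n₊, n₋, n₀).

step 0: pivot 10 → sign +
step 1: pivot -3/5 → sign −
step 2: pivot -1/2 → sign −
signature = (1, 2, 0)

Answer: (1, 2, 0)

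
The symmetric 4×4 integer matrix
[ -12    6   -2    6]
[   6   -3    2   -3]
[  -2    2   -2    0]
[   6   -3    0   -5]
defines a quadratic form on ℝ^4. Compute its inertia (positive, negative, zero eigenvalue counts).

Answer: (1, 3, 0)

Derivation:
step 0: pivot -12 → sign −
step 1: pivot -5/3 → sign −
step 2: pivot 3/5 → sign +
step 3: pivot -2 → sign −
signature = (1, 3, 0)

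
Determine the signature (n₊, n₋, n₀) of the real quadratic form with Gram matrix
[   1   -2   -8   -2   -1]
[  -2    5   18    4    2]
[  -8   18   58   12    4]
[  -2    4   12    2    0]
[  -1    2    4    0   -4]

step 0: pivot 1 → sign +
step 1: pivot 1 → sign +
step 2: pivot -10 → sign −
step 3: pivot -2/5 → sign −
step 4: pivot -3 → sign −
signature = (2, 3, 0)

Answer: (2, 3, 0)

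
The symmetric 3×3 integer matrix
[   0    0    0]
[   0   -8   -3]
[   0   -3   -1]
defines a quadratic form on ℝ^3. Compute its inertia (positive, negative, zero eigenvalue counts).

Answer: (1, 1, 1)

Derivation:
step 0: pivot -8 → sign −
step 1: pivot 1/8 → sign +
step 2: row/col 2 already zero → sign 0
signature = (1, 1, 1)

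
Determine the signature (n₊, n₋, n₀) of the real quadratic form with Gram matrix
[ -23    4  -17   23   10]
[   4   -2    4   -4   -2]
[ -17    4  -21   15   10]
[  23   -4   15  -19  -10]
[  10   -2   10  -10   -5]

Answer: (2, 3, 0)

Derivation:
step 0: pivot -23 → sign −
step 1: pivot -30/23 → sign −
step 2: pivot -38/5 → sign −
step 3: pivot 86/19 → sign +
step 4: pivot 3/43 → sign +
signature = (2, 3, 0)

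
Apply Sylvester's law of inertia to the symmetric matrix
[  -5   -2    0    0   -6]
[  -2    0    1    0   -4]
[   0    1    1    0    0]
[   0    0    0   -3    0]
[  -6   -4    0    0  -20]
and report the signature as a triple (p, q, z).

step 0: pivot -5 → sign −
step 1: pivot 4/5 → sign +
step 2: pivot -1/4 → sign −
step 3: pivot -3 → sign −
step 4: row/col 4 already zero → sign 0
signature = (1, 3, 1)

Answer: (1, 3, 1)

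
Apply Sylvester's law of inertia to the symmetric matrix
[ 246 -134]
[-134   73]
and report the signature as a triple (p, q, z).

Answer: (2, 0, 0)

Derivation:
step 0: pivot 246 → sign +
step 1: pivot 1/123 → sign +
signature = (2, 0, 0)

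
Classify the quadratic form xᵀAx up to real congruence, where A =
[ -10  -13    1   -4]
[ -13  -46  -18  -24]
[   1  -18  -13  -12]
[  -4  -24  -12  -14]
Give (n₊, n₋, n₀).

Answer: (0, 4, 0)

Derivation:
step 0: pivot -10 → sign −
step 1: pivot -291/10 → sign −
step 2: pivot -29/291 → sign −
step 3: pivot -6/29 → sign −
signature = (0, 4, 0)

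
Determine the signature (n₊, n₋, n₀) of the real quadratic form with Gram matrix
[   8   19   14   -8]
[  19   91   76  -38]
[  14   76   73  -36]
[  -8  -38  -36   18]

step 0: pivot 8 → sign +
step 1: pivot 367/8 → sign +
step 2: pivot 3179/367 → sign +
step 3: pivot 6/3179 → sign +
signature = (4, 0, 0)

Answer: (4, 0, 0)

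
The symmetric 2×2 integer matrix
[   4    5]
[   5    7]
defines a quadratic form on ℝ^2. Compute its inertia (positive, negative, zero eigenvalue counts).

step 0: pivot 4 → sign +
step 1: pivot 3/4 → sign +
signature = (2, 0, 0)

Answer: (2, 0, 0)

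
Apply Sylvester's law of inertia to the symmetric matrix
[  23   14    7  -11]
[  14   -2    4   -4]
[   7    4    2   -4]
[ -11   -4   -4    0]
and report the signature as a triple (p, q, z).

step 0: pivot 23 → sign +
step 1: pivot -242/23 → sign −
step 2: pivot -15/121 → sign −
step 3: pivot -2/5 → sign −
signature = (1, 3, 0)

Answer: (1, 3, 0)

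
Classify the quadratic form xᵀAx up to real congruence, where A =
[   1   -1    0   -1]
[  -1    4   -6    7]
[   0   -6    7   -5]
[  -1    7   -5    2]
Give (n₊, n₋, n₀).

step 0: pivot 1 → sign +
step 1: pivot 3 → sign +
step 2: pivot -5 → sign −
step 3: pivot -6/5 → sign −
signature = (2, 2, 0)

Answer: (2, 2, 0)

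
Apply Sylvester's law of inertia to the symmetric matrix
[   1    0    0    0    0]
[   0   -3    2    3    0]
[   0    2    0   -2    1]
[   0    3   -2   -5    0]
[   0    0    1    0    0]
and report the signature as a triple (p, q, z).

Answer: (2, 3, 0)

Derivation:
step 0: pivot 1 → sign +
step 1: pivot -3 → sign −
step 2: pivot 4/3 → sign +
step 3: pivot -2 → sign −
step 4: pivot -3/4 → sign −
signature = (2, 3, 0)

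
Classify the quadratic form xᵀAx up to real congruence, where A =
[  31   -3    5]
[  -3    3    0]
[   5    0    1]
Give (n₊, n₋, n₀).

step 0: pivot 31 → sign +
step 1: pivot 84/31 → sign +
step 2: pivot 3/28 → sign +
signature = (3, 0, 0)

Answer: (3, 0, 0)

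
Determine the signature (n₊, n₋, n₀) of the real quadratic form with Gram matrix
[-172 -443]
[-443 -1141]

Answer: (0, 2, 0)

Derivation:
step 0: pivot -172 → sign −
step 1: pivot -3/172 → sign −
signature = (0, 2, 0)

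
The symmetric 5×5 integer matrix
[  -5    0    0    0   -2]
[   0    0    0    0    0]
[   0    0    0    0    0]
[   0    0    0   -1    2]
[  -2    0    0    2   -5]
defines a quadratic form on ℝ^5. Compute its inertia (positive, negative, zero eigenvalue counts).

Answer: (0, 3, 2)

Derivation:
step 0: pivot -5 → sign −
step 1: pivot -1 → sign −
step 2: pivot -1/5 → sign −
step 3: row/col 3 already zero → sign 0
step 4: row/col 4 already zero → sign 0
signature = (0, 3, 2)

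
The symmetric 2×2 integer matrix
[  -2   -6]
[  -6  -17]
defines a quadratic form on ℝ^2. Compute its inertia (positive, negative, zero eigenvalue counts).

Answer: (1, 1, 0)

Derivation:
step 0: pivot -2 → sign −
step 1: pivot 1 → sign +
signature = (1, 1, 0)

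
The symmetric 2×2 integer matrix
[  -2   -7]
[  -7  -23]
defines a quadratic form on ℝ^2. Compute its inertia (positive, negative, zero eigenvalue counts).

Answer: (1, 1, 0)

Derivation:
step 0: pivot -2 → sign −
step 1: pivot 3/2 → sign +
signature = (1, 1, 0)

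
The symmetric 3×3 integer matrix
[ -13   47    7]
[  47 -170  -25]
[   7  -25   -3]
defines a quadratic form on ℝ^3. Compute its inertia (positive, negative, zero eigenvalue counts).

Answer: (1, 2, 0)

Derivation:
step 0: pivot -13 → sign −
step 1: pivot -1/13 → sign −
step 2: pivot 2 → sign +
signature = (1, 2, 0)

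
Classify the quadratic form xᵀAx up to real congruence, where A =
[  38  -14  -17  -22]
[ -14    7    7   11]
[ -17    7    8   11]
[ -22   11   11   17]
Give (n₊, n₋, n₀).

Answer: (3, 1, 0)

Derivation:
step 0: pivot 38 → sign +
step 1: pivot 35/19 → sign +
step 2: pivot 1/10 → sign +
step 3: pivot -2/7 → sign −
signature = (3, 1, 0)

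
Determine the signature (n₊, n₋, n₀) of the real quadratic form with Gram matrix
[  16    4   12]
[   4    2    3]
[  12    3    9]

Answer: (2, 0, 1)

Derivation:
step 0: pivot 16 → sign +
step 1: pivot 1 → sign +
step 2: row/col 2 already zero → sign 0
signature = (2, 0, 1)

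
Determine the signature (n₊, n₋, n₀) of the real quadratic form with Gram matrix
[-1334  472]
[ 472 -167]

Answer: (1, 1, 0)

Derivation:
step 0: pivot -1334 → sign −
step 1: pivot 3/667 → sign +
signature = (1, 1, 0)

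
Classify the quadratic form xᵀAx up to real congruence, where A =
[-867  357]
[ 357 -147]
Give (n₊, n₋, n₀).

Answer: (0, 1, 1)

Derivation:
step 0: pivot -867 → sign −
step 1: row/col 1 already zero → sign 0
signature = (0, 1, 1)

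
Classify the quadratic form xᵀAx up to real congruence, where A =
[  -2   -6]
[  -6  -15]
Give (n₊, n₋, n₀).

Answer: (1, 1, 0)

Derivation:
step 0: pivot -2 → sign −
step 1: pivot 3 → sign +
signature = (1, 1, 0)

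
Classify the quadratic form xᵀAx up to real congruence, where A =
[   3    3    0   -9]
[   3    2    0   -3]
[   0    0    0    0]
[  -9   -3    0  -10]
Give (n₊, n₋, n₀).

Answer: (1, 2, 1)

Derivation:
step 0: pivot 3 → sign +
step 1: pivot -1 → sign −
step 2: pivot -1 → sign −
step 3: row/col 3 already zero → sign 0
signature = (1, 2, 1)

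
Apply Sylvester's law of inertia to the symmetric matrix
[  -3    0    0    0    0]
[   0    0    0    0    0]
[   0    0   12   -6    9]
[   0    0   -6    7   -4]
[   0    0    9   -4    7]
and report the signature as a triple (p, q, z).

step 0: pivot -3 → sign −
step 1: pivot 12 → sign +
step 2: pivot 4 → sign +
step 3: pivot 3/16 → sign +
step 4: row/col 4 already zero → sign 0
signature = (3, 1, 1)

Answer: (3, 1, 1)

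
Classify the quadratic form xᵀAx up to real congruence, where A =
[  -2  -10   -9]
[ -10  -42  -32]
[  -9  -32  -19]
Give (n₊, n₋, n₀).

step 0: pivot -2 → sign −
step 1: pivot 8 → sign +
step 2: pivot 3/8 → sign +
signature = (2, 1, 0)

Answer: (2, 1, 0)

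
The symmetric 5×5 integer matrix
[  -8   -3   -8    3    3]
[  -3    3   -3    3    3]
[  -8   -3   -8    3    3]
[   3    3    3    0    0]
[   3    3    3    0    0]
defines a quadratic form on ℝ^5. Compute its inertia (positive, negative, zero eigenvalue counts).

Answer: (2, 1, 2)

Derivation:
step 0: pivot -8 → sign −
step 1: pivot 33/8 → sign +
step 2: pivot 3/11 → sign +
step 3: row/col 3 already zero → sign 0
step 4: row/col 4 already zero → sign 0
signature = (2, 1, 2)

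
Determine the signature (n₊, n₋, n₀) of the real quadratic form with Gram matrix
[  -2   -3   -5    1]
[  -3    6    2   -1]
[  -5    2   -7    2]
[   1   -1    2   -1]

step 0: pivot -2 → sign −
step 1: pivot 21/2 → sign +
step 2: pivot -65/21 → sign −
step 3: pivot -6/65 → sign −
signature = (1, 3, 0)

Answer: (1, 3, 0)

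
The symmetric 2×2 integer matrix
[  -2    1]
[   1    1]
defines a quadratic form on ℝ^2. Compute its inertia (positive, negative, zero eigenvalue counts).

step 0: pivot -2 → sign −
step 1: pivot 3/2 → sign +
signature = (1, 1, 0)

Answer: (1, 1, 0)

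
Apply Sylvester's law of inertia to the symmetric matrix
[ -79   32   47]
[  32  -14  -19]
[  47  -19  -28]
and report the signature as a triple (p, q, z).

step 0: pivot -79 → sign −
step 1: pivot -82/79 → sign −
step 2: pivot -3/82 → sign −
signature = (0, 3, 0)

Answer: (0, 3, 0)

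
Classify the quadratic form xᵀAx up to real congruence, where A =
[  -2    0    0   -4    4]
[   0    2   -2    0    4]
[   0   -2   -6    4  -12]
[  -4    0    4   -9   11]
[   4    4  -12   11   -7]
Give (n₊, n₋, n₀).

step 0: pivot -2 → sign −
step 1: pivot 2 → sign +
step 2: pivot -8 → sign −
step 3: pivot 1 → sign +
step 4: row/col 4 already zero → sign 0
signature = (2, 2, 1)

Answer: (2, 2, 1)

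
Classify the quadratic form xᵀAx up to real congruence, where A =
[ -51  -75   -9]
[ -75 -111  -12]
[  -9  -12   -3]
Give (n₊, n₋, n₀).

step 0: pivot -51 → sign −
step 1: pivot -12/17 → sign −
step 2: pivot 3/4 → sign +
signature = (1, 2, 0)

Answer: (1, 2, 0)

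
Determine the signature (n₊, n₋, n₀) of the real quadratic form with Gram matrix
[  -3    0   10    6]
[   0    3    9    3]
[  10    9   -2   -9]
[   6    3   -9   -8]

step 0: pivot -3 → sign −
step 1: pivot 3 → sign +
step 2: pivot 13/3 → sign +
step 3: pivot 1/13 → sign +
signature = (3, 1, 0)

Answer: (3, 1, 0)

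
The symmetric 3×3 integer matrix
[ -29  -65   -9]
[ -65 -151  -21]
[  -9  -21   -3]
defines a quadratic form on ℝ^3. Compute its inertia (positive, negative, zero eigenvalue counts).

step 0: pivot -29 → sign −
step 1: pivot -154/29 → sign −
step 2: pivot -6/77 → sign −
signature = (0, 3, 0)

Answer: (0, 3, 0)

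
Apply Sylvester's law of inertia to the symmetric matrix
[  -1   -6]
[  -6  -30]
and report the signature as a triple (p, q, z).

Answer: (1, 1, 0)

Derivation:
step 0: pivot -1 → sign −
step 1: pivot 6 → sign +
signature = (1, 1, 0)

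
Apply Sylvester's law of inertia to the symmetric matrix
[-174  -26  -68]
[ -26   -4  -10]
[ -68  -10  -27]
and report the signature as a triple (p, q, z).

Answer: (0, 3, 0)

Derivation:
step 0: pivot -174 → sign −
step 1: pivot -10/87 → sign −
step 2: pivot -1/5 → sign −
signature = (0, 3, 0)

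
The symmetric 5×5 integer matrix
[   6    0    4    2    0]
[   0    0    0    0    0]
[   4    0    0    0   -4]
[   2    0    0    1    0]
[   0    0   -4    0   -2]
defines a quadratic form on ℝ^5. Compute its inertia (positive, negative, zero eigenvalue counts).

step 0: pivot 6 → sign +
step 1: pivot -8/3 → sign −
step 2: pivot 1 → sign +
step 3: row/col 3 already zero → sign 0
step 4: row/col 4 already zero → sign 0
signature = (2, 1, 2)

Answer: (2, 1, 2)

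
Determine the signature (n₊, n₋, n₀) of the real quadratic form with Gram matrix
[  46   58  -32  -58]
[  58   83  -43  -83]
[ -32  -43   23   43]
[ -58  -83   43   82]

Answer: (3, 1, 0)

Derivation:
step 0: pivot 46 → sign +
step 1: pivot 227/23 → sign +
step 2: pivot 6/227 → sign +
step 3: pivot -1 → sign −
signature = (3, 1, 0)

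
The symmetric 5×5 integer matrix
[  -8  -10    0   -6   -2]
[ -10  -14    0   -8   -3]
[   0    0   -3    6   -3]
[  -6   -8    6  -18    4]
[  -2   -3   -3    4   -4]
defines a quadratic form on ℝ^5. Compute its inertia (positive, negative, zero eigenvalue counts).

Answer: (0, 5, 0)

Derivation:
step 0: pivot -8 → sign −
step 1: pivot -3/2 → sign −
step 2: pivot -3 → sign −
step 3: pivot -4/3 → sign −
step 4: pivot -1/4 → sign −
signature = (0, 5, 0)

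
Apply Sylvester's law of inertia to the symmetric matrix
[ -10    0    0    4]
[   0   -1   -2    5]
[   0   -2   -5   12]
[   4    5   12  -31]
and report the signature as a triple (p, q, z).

step 0: pivot -10 → sign −
step 1: pivot -1 → sign −
step 2: pivot -1 → sign −
step 3: pivot -2/5 → sign −
signature = (0, 4, 0)

Answer: (0, 4, 0)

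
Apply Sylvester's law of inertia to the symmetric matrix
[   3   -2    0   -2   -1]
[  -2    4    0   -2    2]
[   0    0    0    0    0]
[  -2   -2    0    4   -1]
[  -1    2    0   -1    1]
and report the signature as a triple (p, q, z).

Answer: (2, 1, 2)

Derivation:
step 0: pivot 3 → sign +
step 1: pivot 8/3 → sign +
step 2: pivot -3/2 → sign −
step 3: row/col 3 already zero → sign 0
step 4: row/col 4 already zero → sign 0
signature = (2, 1, 2)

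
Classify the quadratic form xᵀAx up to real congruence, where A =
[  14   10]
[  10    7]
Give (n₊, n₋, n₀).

step 0: pivot 14 → sign +
step 1: pivot -1/7 → sign −
signature = (1, 1, 0)

Answer: (1, 1, 0)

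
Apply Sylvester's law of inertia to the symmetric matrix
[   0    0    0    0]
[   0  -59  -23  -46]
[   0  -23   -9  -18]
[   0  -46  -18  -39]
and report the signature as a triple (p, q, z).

step 0: pivot -59 → sign −
step 1: pivot -2/59 → sign −
step 2: pivot -3 → sign −
step 3: row/col 3 already zero → sign 0
signature = (0, 3, 1)

Answer: (0, 3, 1)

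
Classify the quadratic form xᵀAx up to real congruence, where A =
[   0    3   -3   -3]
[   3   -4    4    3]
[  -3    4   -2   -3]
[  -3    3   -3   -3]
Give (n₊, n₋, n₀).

Answer: (2, 2, 0)

Derivation:
step 0: pivot -4 → sign −
step 1: pivot 9/4 → sign +
step 2: pivot 2 → sign +
step 3: pivot -1 → sign −
signature = (2, 2, 0)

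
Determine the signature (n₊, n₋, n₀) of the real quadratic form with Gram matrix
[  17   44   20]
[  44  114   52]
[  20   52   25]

step 0: pivot 17 → sign +
step 1: pivot 2/17 → sign +
step 2: pivot 1 → sign +
signature = (3, 0, 0)

Answer: (3, 0, 0)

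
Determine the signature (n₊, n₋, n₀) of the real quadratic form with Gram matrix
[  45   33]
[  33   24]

step 0: pivot 45 → sign +
step 1: pivot -1/5 → sign −
signature = (1, 1, 0)

Answer: (1, 1, 0)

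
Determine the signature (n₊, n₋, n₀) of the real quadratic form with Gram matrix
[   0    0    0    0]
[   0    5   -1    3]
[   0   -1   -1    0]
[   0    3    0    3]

Answer: (2, 1, 1)

Derivation:
step 0: pivot 5 → sign +
step 1: pivot -6/5 → sign −
step 2: pivot 3/2 → sign +
step 3: row/col 3 already zero → sign 0
signature = (2, 1, 1)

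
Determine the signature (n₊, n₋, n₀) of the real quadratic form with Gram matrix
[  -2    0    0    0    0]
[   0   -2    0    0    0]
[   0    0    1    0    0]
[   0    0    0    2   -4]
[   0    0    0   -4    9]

Answer: (3, 2, 0)

Derivation:
step 0: pivot -2 → sign −
step 1: pivot -2 → sign −
step 2: pivot 1 → sign +
step 3: pivot 2 → sign +
step 4: pivot 1 → sign +
signature = (3, 2, 0)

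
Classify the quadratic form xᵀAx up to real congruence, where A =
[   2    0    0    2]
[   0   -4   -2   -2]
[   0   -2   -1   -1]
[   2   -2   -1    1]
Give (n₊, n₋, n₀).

Answer: (1, 1, 2)

Derivation:
step 0: pivot 2 → sign +
step 1: pivot -4 → sign −
step 2: row/col 2 already zero → sign 0
step 3: row/col 3 already zero → sign 0
signature = (1, 1, 2)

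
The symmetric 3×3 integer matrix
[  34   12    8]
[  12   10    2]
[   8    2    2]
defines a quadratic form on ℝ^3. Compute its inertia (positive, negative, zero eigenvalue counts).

step 0: pivot 34 → sign +
step 1: pivot 98/17 → sign +
step 2: row/col 2 already zero → sign 0
signature = (2, 0, 1)

Answer: (2, 0, 1)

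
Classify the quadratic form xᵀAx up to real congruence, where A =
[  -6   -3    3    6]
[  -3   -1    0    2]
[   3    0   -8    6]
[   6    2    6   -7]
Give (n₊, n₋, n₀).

Answer: (2, 2, 0)

Derivation:
step 0: pivot -6 → sign −
step 1: pivot 1/2 → sign +
step 2: pivot -11 → sign −
step 3: pivot 3/11 → sign +
signature = (2, 2, 0)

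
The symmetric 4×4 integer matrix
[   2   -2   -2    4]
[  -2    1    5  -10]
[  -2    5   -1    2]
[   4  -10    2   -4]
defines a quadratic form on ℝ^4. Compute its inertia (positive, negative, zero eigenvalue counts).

step 0: pivot 2 → sign +
step 1: pivot -1 → sign −
step 2: pivot 6 → sign +
step 3: row/col 3 already zero → sign 0
signature = (2, 1, 1)

Answer: (2, 1, 1)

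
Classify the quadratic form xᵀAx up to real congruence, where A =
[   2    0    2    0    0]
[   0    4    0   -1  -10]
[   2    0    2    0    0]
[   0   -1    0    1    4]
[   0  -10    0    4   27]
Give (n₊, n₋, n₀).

Answer: (3, 1, 1)

Derivation:
step 0: pivot 2 → sign +
step 1: pivot 4 → sign +
step 2: pivot 3/4 → sign +
step 3: pivot -1 → sign −
step 4: row/col 4 already zero → sign 0
signature = (3, 1, 1)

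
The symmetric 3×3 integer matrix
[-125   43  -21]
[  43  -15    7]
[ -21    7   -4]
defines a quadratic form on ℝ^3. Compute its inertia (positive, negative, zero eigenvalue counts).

step 0: pivot -125 → sign −
step 1: pivot -26/125 → sign −
step 2: pivot -3/13 → sign −
signature = (0, 3, 0)

Answer: (0, 3, 0)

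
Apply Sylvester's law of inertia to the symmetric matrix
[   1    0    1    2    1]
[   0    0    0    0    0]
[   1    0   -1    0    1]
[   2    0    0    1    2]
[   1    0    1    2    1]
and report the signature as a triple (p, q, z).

Answer: (1, 2, 2)

Derivation:
step 0: pivot 1 → sign +
step 1: pivot -2 → sign −
step 2: pivot -1 → sign −
step 3: row/col 3 already zero → sign 0
step 4: row/col 4 already zero → sign 0
signature = (1, 2, 2)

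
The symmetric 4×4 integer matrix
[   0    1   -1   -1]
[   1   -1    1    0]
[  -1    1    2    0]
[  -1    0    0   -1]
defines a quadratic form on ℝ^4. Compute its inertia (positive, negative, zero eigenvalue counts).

Answer: (2, 2, 0)

Derivation:
step 0: pivot -1 → sign −
step 1: pivot 1 → sign +
step 2: pivot 3 → sign +
step 3: pivot -2 → sign −
signature = (2, 2, 0)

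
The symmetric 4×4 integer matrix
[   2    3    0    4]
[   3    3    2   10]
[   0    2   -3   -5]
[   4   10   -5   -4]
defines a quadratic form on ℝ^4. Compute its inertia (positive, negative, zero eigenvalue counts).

step 0: pivot 2 → sign +
step 1: pivot -3/2 → sign −
step 2: pivot -1/3 → sign −
step 3: pivot -1 → sign −
signature = (1, 3, 0)

Answer: (1, 3, 0)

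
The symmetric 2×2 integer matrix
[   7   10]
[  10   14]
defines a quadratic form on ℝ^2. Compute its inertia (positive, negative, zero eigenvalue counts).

step 0: pivot 7 → sign +
step 1: pivot -2/7 → sign −
signature = (1, 1, 0)

Answer: (1, 1, 0)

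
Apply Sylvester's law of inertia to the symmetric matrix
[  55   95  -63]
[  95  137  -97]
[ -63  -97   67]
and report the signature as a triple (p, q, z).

Answer: (1, 2, 0)

Derivation:
step 0: pivot 55 → sign +
step 1: pivot -298/11 → sign −
step 2: pivot -6/745 → sign −
signature = (1, 2, 0)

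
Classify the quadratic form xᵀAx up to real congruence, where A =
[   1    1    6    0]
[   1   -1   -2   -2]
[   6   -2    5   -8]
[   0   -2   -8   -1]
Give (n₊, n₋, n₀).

Answer: (3, 1, 0)

Derivation:
step 0: pivot 1 → sign +
step 1: pivot -2 → sign −
step 2: pivot 1 → sign +
step 3: pivot 1 → sign +
signature = (3, 1, 0)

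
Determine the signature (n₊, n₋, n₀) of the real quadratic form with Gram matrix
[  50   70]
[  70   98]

Answer: (1, 0, 1)

Derivation:
step 0: pivot 50 → sign +
step 1: row/col 1 already zero → sign 0
signature = (1, 0, 1)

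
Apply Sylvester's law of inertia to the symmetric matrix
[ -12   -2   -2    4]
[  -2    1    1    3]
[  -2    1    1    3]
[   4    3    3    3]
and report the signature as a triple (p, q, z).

Answer: (2, 1, 1)

Derivation:
step 0: pivot -12 → sign −
step 1: pivot 4/3 → sign +
step 2: pivot 1/4 → sign +
step 3: row/col 3 already zero → sign 0
signature = (2, 1, 1)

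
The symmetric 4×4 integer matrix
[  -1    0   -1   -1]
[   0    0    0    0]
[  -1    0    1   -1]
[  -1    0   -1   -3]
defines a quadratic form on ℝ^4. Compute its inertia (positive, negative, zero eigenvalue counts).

step 0: pivot -1 → sign −
step 1: pivot 2 → sign +
step 2: pivot -2 → sign −
step 3: row/col 3 already zero → sign 0
signature = (1, 2, 1)

Answer: (1, 2, 1)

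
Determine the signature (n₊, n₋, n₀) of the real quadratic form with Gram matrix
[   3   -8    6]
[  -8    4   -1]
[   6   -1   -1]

Answer: (1, 2, 0)

Derivation:
step 0: pivot 3 → sign +
step 1: pivot -52/3 → sign −
step 2: pivot -1/52 → sign −
signature = (1, 2, 0)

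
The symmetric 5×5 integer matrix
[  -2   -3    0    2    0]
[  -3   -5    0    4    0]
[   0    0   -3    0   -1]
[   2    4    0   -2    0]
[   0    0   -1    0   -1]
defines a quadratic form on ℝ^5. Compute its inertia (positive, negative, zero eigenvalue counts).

step 0: pivot -2 → sign −
step 1: pivot -1/2 → sign −
step 2: pivot -3 → sign −
step 3: pivot 2 → sign +
step 4: pivot -2/3 → sign −
signature = (1, 4, 0)

Answer: (1, 4, 0)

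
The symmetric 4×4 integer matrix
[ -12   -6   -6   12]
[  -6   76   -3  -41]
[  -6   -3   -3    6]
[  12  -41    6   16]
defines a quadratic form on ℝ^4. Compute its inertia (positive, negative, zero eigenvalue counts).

Answer: (2, 1, 1)

Derivation:
step 0: pivot -12 → sign −
step 1: pivot 79 → sign +
step 2: pivot 3/79 → sign +
step 3: row/col 3 already zero → sign 0
signature = (2, 1, 1)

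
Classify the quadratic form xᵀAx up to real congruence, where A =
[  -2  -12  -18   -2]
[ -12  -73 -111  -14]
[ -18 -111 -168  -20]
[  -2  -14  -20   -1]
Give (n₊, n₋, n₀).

Answer: (1, 3, 0)

Derivation:
step 0: pivot -2 → sign −
step 1: pivot -1 → sign −
step 2: pivot 3 → sign +
step 3: pivot -1/3 → sign −
signature = (1, 3, 0)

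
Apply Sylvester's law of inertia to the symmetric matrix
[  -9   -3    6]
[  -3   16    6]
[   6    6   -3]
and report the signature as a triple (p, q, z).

Answer: (2, 1, 0)

Derivation:
step 0: pivot -9 → sign −
step 1: pivot 17 → sign +
step 2: pivot 1/17 → sign +
signature = (2, 1, 0)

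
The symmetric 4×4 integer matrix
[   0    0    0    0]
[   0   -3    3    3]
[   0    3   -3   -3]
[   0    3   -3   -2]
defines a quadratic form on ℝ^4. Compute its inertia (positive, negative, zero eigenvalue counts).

Answer: (1, 1, 2)

Derivation:
step 0: pivot -3 → sign −
step 1: pivot 1 → sign +
step 2: row/col 2 already zero → sign 0
step 3: row/col 3 already zero → sign 0
signature = (1, 1, 2)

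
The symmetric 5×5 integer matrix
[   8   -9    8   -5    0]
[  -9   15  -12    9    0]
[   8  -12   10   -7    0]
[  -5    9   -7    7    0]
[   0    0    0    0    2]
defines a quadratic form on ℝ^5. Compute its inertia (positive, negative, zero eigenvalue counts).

Answer: (5, 0, 0)

Derivation:
step 0: pivot 8 → sign +
step 1: pivot 39/8 → sign +
step 2: pivot 2/13 → sign +
step 3: pivot 3/2 → sign +
step 4: pivot 2 → sign +
signature = (5, 0, 0)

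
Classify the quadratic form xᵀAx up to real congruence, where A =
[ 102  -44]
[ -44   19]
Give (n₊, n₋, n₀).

step 0: pivot 102 → sign +
step 1: pivot 1/51 → sign +
signature = (2, 0, 0)

Answer: (2, 0, 0)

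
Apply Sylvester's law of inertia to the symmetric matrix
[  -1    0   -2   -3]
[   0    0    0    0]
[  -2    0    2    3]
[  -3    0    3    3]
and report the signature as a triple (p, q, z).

Answer: (1, 2, 1)

Derivation:
step 0: pivot -1 → sign −
step 1: pivot 6 → sign +
step 2: pivot -3/2 → sign −
step 3: row/col 3 already zero → sign 0
signature = (1, 2, 1)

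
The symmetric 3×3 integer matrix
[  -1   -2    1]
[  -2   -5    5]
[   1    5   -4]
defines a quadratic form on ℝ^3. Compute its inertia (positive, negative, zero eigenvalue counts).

step 0: pivot -1 → sign −
step 1: pivot -1 → sign −
step 2: pivot 6 → sign +
signature = (1, 2, 0)

Answer: (1, 2, 0)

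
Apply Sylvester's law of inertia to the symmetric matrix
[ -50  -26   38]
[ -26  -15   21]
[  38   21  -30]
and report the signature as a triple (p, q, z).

Answer: (0, 3, 0)

Derivation:
step 0: pivot -50 → sign −
step 1: pivot -37/25 → sign −
step 2: pivot -3/37 → sign −
signature = (0, 3, 0)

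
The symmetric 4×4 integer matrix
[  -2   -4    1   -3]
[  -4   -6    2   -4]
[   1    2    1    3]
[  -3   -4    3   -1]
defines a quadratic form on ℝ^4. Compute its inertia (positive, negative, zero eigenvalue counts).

Answer: (2, 1, 1)

Derivation:
step 0: pivot -2 → sign −
step 1: pivot 2 → sign +
step 2: pivot 3/2 → sign +
step 3: row/col 3 already zero → sign 0
signature = (2, 1, 1)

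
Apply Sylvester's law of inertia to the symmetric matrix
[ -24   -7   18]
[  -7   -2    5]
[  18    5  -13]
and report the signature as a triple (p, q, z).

step 0: pivot -24 → sign −
step 1: pivot 1/24 → sign +
step 2: pivot -1 → sign −
signature = (1, 2, 0)

Answer: (1, 2, 0)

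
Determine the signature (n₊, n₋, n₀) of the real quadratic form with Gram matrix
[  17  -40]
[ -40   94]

step 0: pivot 17 → sign +
step 1: pivot -2/17 → sign −
signature = (1, 1, 0)

Answer: (1, 1, 0)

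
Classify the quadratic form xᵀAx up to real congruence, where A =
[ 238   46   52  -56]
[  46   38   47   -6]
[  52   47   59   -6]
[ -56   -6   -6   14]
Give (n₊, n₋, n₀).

Answer: (4, 0, 0)

Derivation:
step 0: pivot 238 → sign +
step 1: pivot 3464/119 → sign +
step 2: pivot 2553/3464 → sign +
step 3: pivot 6/851 → sign +
signature = (4, 0, 0)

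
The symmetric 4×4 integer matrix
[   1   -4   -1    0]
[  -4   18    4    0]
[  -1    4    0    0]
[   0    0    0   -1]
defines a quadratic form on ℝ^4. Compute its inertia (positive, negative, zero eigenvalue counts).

Answer: (2, 2, 0)

Derivation:
step 0: pivot 1 → sign +
step 1: pivot 2 → sign +
step 2: pivot -1 → sign −
step 3: pivot -1 → sign −
signature = (2, 2, 0)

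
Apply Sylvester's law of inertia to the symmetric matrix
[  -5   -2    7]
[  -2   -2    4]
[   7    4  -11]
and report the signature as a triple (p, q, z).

Answer: (0, 2, 1)

Derivation:
step 0: pivot -5 → sign −
step 1: pivot -6/5 → sign −
step 2: row/col 2 already zero → sign 0
signature = (0, 2, 1)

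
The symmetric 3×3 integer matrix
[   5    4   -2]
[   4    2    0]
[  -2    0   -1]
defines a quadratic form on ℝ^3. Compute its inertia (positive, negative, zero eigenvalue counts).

step 0: pivot 5 → sign +
step 1: pivot -6/5 → sign −
step 2: pivot 1/3 → sign +
signature = (2, 1, 0)

Answer: (2, 1, 0)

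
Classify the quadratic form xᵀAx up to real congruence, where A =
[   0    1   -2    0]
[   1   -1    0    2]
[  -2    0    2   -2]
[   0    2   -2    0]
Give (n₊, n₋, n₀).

step 0: pivot -1 → sign −
step 1: pivot 1 → sign +
step 2: pivot -2 → sign −
step 3: pivot 2 → sign +
signature = (2, 2, 0)

Answer: (2, 2, 0)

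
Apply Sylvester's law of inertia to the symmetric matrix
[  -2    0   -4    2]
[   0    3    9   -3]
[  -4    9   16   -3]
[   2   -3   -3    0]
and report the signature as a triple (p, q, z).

Answer: (2, 2, 0)

Derivation:
step 0: pivot -2 → sign −
step 1: pivot 3 → sign +
step 2: pivot -3 → sign −
step 3: pivot 1/3 → sign +
signature = (2, 2, 0)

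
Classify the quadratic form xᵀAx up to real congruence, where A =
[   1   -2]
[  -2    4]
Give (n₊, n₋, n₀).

Answer: (1, 0, 1)

Derivation:
step 0: pivot 1 → sign +
step 1: row/col 1 already zero → sign 0
signature = (1, 0, 1)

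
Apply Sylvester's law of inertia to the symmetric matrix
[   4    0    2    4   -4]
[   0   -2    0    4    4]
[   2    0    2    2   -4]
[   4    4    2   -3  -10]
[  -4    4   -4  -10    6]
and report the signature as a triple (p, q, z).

Answer: (4, 1, 0)

Derivation:
step 0: pivot 4 → sign +
step 1: pivot -2 → sign −
step 2: pivot 1 → sign +
step 3: pivot 1 → sign +
step 4: pivot 2 → sign +
signature = (4, 1, 0)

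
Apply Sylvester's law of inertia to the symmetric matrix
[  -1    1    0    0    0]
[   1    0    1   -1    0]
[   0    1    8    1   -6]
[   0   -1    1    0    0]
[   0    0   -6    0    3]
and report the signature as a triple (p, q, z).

step 0: pivot -1 → sign −
step 1: pivot 1 → sign +
step 2: pivot 7 → sign +
step 3: pivot -11/7 → sign −
step 4: pivot -3/11 → sign −
signature = (2, 3, 0)

Answer: (2, 3, 0)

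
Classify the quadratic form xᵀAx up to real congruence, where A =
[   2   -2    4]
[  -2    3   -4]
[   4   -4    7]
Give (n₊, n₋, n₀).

Answer: (2, 1, 0)

Derivation:
step 0: pivot 2 → sign +
step 1: pivot 1 → sign +
step 2: pivot -1 → sign −
signature = (2, 1, 0)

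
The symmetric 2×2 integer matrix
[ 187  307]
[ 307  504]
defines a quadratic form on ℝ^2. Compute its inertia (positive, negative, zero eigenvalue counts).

step 0: pivot 187 → sign +
step 1: pivot -1/187 → sign −
signature = (1, 1, 0)

Answer: (1, 1, 0)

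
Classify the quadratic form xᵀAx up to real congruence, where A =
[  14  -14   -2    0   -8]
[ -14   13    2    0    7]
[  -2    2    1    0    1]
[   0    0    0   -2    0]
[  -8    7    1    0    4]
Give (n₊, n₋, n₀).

step 0: pivot 14 → sign +
step 1: pivot -1 → sign −
step 2: pivot 5/7 → sign +
step 3: pivot -2 → sign −
step 4: pivot 2/5 → sign +
signature = (3, 2, 0)

Answer: (3, 2, 0)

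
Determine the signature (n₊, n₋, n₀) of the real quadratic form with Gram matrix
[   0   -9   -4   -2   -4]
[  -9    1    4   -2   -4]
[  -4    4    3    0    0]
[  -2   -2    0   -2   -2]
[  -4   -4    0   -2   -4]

Answer: (1, 4, 0)

Derivation:
step 0: pivot 1 → sign +
step 1: pivot -81 → sign −
step 2: pivot -29/81 → sign −
step 3: pivot -30/29 → sign −
step 4: pivot -2/15 → sign −
signature = (1, 4, 0)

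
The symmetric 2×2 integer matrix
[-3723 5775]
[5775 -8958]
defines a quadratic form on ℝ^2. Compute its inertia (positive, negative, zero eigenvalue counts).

step 0: pivot -3723 → sign −
step 1: pivot -3/1241 → sign −
signature = (0, 2, 0)

Answer: (0, 2, 0)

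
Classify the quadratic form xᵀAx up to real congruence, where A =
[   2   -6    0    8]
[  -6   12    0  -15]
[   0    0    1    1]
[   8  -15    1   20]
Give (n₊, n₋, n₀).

step 0: pivot 2 → sign +
step 1: pivot -6 → sign −
step 2: pivot 1 → sign +
step 3: pivot 1/2 → sign +
signature = (3, 1, 0)

Answer: (3, 1, 0)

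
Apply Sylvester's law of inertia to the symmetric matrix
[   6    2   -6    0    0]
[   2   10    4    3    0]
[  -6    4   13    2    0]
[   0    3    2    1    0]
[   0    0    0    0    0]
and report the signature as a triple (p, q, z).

Answer: (4, 0, 1)

Derivation:
step 0: pivot 6 → sign +
step 1: pivot 28/3 → sign +
step 2: pivot 22/7 → sign +
step 3: pivot 3/88 → sign +
step 4: row/col 4 already zero → sign 0
signature = (4, 0, 1)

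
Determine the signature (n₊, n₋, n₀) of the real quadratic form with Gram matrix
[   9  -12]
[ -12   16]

step 0: pivot 9 → sign +
step 1: row/col 1 already zero → sign 0
signature = (1, 0, 1)

Answer: (1, 0, 1)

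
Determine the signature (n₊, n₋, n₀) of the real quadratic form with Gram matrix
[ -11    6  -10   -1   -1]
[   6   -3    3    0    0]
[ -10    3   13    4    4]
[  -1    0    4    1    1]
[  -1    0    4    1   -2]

Answer: (1, 2, 2)

Derivation:
step 0: pivot -11 → sign −
step 1: pivot 3/11 → sign +
step 2: pivot -3 → sign −
step 3: row/col 3 already zero → sign 0
step 4: row/col 4 already zero → sign 0
signature = (1, 2, 2)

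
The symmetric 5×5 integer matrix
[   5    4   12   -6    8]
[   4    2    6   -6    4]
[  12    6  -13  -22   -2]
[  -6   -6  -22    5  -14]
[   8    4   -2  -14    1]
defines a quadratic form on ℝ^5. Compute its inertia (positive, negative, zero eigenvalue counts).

step 0: pivot 5 → sign +
step 1: pivot -6/5 → sign −
step 2: pivot -31 → sign −
step 3: pivot -15/31 → sign −
step 4: pivot -3/5 → sign −
signature = (1, 4, 0)

Answer: (1, 4, 0)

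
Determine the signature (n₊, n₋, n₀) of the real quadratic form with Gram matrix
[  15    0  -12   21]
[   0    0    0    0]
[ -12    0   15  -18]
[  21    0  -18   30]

Answer: (3, 0, 1)

Derivation:
step 0: pivot 15 → sign +
step 1: pivot 27/5 → sign +
step 2: pivot 1/3 → sign +
step 3: row/col 3 already zero → sign 0
signature = (3, 0, 1)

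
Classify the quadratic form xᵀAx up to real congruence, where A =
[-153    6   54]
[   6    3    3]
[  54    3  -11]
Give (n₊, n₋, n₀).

Answer: (1, 2, 0)

Derivation:
step 0: pivot -153 → sign −
step 1: pivot 55/17 → sign +
step 2: pivot -2/55 → sign −
signature = (1, 2, 0)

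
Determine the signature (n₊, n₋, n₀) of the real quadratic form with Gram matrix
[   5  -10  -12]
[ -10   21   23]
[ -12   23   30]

Answer: (3, 0, 0)

Derivation:
step 0: pivot 5 → sign +
step 1: pivot 1 → sign +
step 2: pivot 1/5 → sign +
signature = (3, 0, 0)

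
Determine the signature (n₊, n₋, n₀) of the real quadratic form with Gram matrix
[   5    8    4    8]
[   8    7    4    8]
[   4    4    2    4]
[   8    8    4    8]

step 0: pivot 5 → sign +
step 1: pivot -29/5 → sign −
step 2: pivot -6/29 → sign −
step 3: row/col 3 already zero → sign 0
signature = (1, 2, 1)

Answer: (1, 2, 1)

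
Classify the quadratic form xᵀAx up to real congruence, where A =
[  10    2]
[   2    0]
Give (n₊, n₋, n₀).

Answer: (1, 1, 0)

Derivation:
step 0: pivot 10 → sign +
step 1: pivot -2/5 → sign −
signature = (1, 1, 0)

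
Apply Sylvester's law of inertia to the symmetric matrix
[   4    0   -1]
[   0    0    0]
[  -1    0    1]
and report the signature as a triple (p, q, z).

step 0: pivot 4 → sign +
step 1: pivot 3/4 → sign +
step 2: row/col 2 already zero → sign 0
signature = (2, 0, 1)

Answer: (2, 0, 1)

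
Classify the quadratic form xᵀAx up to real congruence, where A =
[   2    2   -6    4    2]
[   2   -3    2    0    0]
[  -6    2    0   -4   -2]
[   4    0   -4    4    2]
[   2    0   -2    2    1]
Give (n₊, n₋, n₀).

Answer: (1, 3, 1)

Derivation:
step 0: pivot 2 → sign +
step 1: pivot -5 → sign −
step 2: pivot -26/5 → sign −
step 3: pivot -4/13 → sign −
step 4: row/col 4 already zero → sign 0
signature = (1, 3, 1)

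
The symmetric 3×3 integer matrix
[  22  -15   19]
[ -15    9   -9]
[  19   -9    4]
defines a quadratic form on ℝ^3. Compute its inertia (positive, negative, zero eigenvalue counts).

Answer: (2, 1, 0)

Derivation:
step 0: pivot 22 → sign +
step 1: pivot -27/22 → sign −
step 2: pivot 1/3 → sign +
signature = (2, 1, 0)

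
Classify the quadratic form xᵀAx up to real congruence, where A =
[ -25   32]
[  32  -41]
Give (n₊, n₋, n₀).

Answer: (0, 2, 0)

Derivation:
step 0: pivot -25 → sign −
step 1: pivot -1/25 → sign −
signature = (0, 2, 0)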